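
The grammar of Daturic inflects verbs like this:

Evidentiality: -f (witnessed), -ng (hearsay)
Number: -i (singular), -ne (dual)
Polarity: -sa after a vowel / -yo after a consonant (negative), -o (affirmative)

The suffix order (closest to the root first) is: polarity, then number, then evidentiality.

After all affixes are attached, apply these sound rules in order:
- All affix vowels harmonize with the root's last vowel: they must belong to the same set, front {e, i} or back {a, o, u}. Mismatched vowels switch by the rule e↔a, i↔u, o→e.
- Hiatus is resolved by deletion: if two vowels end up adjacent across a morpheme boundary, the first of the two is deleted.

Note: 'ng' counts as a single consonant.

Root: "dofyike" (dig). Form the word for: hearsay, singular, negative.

dofyikesing

Attach polarity negative -sa (after vowel 'e') → dofyikesa.
Attach number singular -i → dofyikesai.
Attach evidentiality hearsay -ng → dofyikesaing.
Apply vowel harmony: dofyikesaing → dofyikeseing.
Apply vowel deletion: dofyikeseing → dofyikesing.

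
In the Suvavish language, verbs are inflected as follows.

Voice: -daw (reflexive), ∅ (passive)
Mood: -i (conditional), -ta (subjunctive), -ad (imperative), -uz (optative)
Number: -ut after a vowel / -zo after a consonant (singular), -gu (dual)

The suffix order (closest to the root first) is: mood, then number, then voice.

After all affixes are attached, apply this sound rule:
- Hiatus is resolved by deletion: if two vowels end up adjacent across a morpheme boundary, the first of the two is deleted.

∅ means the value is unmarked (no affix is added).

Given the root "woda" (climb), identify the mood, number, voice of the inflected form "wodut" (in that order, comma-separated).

conditional, singular, passive

Segment: woda-i-ut.
mood: -i → conditional.
number: -ut/zo → singular.
voice: ∅ → passive.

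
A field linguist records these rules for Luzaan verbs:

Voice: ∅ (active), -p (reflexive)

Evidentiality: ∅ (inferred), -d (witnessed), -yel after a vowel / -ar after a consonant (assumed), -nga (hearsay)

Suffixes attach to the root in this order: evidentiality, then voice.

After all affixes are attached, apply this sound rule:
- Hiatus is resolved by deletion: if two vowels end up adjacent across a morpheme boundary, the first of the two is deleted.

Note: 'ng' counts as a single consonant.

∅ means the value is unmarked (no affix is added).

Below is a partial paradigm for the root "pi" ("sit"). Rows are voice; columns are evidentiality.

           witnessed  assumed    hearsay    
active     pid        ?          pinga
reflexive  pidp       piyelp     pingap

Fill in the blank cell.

Attach evidentiality assumed -yel (after vowel 'i') → piyel.
voice = active: zero marking, form stays piyel.
Vowel deletion: no change.

piyel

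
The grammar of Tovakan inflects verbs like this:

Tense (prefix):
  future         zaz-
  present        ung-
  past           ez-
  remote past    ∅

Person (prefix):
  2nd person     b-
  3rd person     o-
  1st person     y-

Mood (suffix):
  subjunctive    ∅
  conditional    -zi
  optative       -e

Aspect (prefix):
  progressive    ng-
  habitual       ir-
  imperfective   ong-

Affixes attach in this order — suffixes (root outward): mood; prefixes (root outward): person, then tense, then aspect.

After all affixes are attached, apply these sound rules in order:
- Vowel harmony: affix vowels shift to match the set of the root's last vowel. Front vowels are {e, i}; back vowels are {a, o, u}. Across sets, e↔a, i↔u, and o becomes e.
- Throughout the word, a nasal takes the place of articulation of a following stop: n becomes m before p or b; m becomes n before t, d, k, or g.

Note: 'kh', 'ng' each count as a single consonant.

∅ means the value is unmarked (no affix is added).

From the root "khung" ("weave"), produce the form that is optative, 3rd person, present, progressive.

Attach mood optative -e → khunge.
Attach person 3rd person o- → okhunge.
Attach tense present ung- → ungokhunge.
Attach aspect progressive ng- → ngungokhunge.
Apply vowel harmony: ngungokhunge → ngungokhunga.
Nasal assimilation: no change.

ngungokhunga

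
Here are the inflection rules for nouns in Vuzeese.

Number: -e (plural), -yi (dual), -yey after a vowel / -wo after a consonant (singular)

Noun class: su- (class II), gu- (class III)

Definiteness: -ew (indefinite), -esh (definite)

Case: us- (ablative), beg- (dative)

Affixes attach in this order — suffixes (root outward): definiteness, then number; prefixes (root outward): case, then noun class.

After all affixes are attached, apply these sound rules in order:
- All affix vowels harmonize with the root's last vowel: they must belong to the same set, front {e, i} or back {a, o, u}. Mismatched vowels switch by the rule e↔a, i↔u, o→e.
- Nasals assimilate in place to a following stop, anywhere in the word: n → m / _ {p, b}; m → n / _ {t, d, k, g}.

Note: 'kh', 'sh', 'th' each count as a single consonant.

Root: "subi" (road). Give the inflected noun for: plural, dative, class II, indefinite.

Attach case dative beg- → begsubi.
Attach definiteness indefinite -ew → begsubiew.
Attach number plural -e → begsubiewe.
Attach noun class class II su- → subegsubiewe.
Apply vowel harmony: subegsubiewe → sibegsubiewe.
Nasal assimilation: no change.

sibegsubiewe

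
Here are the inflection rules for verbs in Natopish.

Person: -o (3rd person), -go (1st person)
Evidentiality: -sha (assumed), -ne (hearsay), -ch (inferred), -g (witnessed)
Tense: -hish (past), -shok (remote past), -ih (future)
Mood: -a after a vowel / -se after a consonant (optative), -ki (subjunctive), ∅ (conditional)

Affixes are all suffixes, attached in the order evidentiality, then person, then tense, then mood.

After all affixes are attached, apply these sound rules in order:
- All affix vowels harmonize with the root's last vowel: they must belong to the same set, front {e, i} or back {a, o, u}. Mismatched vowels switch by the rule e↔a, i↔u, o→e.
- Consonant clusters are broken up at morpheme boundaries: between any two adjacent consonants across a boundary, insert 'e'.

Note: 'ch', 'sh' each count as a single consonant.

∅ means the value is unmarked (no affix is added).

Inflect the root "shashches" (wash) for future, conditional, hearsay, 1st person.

Attach evidentiality hearsay -ne → shashchesne.
Attach person 1st person -go → shashchesnego.
Attach tense future -ih → shashchesnegoih.
mood = conditional: zero marking, form stays shashchesnegoih.
Apply vowel harmony: shashchesnegoih → shashchesnegeih.
Apply epenthesis: shashchesnegeih → shashchesenegeih.

shashchesenegeih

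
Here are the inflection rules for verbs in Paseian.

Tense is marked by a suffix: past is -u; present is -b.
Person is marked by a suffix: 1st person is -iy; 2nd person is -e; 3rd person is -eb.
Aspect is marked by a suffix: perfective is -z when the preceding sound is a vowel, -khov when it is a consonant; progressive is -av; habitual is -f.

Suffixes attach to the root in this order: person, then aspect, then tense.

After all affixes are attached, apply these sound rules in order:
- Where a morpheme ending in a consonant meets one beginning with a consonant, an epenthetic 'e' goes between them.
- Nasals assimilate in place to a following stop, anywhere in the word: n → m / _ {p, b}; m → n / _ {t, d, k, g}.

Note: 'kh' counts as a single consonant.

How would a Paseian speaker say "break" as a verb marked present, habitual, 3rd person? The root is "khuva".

Attach person 3rd person -eb → khuvaeb.
Attach aspect habitual -f → khuvaebf.
Attach tense present -b → khuvaebfb.
Apply epenthesis: khuvaebfb → khuvaebefeb.
Nasal assimilation: no change.

khuvaebefeb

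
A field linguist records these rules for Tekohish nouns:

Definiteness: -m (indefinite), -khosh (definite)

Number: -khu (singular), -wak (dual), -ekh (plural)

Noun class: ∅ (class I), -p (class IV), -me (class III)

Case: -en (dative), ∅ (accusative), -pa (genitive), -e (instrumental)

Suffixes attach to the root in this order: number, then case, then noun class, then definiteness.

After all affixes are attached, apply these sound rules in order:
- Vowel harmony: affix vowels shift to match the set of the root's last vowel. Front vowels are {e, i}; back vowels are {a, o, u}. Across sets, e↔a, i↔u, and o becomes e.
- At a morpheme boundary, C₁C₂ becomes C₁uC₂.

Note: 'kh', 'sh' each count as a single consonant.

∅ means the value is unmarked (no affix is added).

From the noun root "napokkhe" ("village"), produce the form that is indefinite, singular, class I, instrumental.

napokkhekhiem

Attach number singular -khu → napokkhekhu.
Attach case instrumental -e → napokkhekhue.
noun class = class I: zero marking, form stays napokkhekhue.
Attach definiteness indefinite -m → napokkhekhuem.
Apply vowel harmony: napokkhekhuem → napokkhekhiem.
Epenthesis: no change.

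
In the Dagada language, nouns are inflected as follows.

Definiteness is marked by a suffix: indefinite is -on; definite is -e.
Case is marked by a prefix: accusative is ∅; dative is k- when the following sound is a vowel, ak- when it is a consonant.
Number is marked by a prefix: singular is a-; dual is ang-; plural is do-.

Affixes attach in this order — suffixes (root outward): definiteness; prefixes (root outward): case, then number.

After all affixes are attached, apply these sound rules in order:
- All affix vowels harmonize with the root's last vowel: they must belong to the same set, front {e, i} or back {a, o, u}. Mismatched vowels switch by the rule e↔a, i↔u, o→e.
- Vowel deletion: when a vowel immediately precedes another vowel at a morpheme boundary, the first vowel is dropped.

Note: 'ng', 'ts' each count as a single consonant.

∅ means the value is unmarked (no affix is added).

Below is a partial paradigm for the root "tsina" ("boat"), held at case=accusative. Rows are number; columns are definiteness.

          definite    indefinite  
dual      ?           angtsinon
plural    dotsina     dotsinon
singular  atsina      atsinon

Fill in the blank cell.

angtsina

case = accusative: zero marking, form stays tsina.
Attach definiteness definite -e → tsinae.
Attach number dual ang- → angtsinae.
Apply vowel harmony: angtsinae → angtsinaa.
Apply vowel deletion: angtsinaa → angtsina.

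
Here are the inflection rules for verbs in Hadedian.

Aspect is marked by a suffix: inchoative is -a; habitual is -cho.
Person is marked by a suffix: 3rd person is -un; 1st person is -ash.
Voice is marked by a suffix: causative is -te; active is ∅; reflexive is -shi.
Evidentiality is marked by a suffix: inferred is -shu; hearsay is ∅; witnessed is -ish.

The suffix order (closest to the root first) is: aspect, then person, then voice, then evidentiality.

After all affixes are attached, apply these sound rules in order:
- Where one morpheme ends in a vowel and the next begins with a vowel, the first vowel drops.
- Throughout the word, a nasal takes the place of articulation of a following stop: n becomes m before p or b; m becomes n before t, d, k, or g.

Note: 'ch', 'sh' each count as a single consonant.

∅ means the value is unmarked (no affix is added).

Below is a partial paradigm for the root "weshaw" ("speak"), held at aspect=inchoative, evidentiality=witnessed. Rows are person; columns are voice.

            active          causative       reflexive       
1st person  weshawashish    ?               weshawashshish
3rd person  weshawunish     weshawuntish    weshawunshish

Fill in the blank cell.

weshawashtish

Attach aspect inchoative -a → weshawa.
Attach person 1st person -ash → weshawaash.
Attach voice causative -te → weshawaashte.
Attach evidentiality witnessed -ish → weshawaashteish.
Apply vowel deletion: weshawaashteish → weshawashtish.
Nasal assimilation: no change.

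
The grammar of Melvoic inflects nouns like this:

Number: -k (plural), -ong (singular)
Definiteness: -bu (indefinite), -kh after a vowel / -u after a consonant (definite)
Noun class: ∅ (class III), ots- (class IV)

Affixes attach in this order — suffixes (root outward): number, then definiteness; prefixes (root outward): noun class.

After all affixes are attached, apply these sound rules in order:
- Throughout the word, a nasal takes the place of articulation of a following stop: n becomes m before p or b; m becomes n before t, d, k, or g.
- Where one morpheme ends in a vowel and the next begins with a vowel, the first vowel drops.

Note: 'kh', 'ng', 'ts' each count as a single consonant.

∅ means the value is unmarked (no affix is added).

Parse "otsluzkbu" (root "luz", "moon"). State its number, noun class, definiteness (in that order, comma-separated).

plural, class IV, indefinite

Segment: ots-luz-k-bu.
number: -k → plural.
noun class: ots- → class IV.
definiteness: -bu → indefinite.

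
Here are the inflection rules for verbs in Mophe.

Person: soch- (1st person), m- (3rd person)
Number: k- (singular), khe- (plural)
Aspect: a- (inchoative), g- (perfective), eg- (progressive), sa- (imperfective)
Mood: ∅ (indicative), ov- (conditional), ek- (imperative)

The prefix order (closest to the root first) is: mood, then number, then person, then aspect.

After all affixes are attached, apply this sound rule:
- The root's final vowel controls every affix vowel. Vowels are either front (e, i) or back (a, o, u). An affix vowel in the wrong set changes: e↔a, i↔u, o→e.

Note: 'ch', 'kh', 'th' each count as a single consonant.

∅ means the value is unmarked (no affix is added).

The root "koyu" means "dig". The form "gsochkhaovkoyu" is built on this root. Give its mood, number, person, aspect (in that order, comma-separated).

conditional, plural, 1st person, perfective

Segment: g-soch-khe-ov-koyu.
mood: ov- → conditional.
number: khe- → plural.
person: soch- → 1st person.
aspect: g- → perfective.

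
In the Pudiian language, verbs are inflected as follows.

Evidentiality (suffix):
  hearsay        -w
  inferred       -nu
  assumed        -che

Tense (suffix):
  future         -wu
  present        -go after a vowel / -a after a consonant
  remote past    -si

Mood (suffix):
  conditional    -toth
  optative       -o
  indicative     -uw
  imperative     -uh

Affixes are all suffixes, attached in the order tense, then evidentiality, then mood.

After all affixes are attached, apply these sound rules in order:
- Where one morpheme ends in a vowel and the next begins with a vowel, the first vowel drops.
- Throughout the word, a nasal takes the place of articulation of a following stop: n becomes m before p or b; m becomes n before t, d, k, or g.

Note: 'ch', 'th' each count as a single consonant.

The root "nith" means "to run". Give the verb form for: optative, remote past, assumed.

Attach tense remote past -si → nithsi.
Attach evidentiality assumed -che → nithsiche.
Attach mood optative -o → nithsicheo.
Apply vowel deletion: nithsicheo → nithsicho.
Nasal assimilation: no change.

nithsicho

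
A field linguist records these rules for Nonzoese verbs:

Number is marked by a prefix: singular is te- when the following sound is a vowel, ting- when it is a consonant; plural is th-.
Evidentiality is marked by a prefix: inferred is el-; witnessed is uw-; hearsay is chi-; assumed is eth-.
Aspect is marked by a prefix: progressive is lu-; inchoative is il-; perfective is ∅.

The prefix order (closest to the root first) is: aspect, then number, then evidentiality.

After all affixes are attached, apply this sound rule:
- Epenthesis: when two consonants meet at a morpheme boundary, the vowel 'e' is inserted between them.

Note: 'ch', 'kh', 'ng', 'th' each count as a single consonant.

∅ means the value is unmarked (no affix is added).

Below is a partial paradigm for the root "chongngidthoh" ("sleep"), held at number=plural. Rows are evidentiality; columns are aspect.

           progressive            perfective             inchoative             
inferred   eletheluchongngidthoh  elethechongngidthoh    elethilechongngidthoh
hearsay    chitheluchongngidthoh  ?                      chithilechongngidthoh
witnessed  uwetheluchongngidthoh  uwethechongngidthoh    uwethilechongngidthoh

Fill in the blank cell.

aspect = perfective: zero marking, form stays chongngidthoh.
Attach number plural th- → thchongngidthoh.
Attach evidentiality hearsay chi- → chithchongngidthoh.
Apply epenthesis: chithchongngidthoh → chithechongngidthoh.

chithechongngidthoh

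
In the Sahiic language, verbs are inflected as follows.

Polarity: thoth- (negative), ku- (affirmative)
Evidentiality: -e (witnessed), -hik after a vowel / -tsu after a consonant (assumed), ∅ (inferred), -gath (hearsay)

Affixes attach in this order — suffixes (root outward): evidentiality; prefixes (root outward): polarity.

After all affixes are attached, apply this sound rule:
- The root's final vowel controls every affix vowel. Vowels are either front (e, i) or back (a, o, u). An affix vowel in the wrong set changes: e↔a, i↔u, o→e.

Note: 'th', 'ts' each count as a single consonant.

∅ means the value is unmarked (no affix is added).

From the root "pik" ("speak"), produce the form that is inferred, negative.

Attach polarity negative thoth- → thothpik.
evidentiality = inferred: zero marking, form stays thothpik.
Apply vowel harmony: thothpik → thethpik.

thethpik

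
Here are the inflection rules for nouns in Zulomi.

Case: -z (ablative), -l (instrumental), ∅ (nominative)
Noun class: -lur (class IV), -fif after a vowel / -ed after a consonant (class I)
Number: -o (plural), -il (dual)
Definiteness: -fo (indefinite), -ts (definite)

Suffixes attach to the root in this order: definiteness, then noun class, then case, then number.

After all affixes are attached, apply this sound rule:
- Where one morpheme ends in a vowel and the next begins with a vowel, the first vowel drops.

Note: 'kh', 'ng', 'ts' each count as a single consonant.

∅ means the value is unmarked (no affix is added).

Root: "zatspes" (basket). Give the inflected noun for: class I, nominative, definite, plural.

Attach definiteness definite -ts → zatspests.
Attach noun class class I -ed (after consonant 'ts') → zatspestsed.
case = nominative: zero marking, form stays zatspestsed.
Attach number plural -o → zatspestsedo.
Vowel deletion: no change.

zatspestsedo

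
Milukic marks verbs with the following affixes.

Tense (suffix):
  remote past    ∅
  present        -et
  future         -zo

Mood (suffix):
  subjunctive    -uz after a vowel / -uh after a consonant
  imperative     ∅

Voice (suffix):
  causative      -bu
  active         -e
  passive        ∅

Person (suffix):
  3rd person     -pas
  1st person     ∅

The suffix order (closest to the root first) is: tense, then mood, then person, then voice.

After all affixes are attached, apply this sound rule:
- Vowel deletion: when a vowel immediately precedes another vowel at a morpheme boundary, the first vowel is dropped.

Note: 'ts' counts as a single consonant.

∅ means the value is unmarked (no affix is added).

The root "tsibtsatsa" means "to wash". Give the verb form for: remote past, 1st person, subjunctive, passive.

tense = remote past: zero marking, form stays tsibtsatsa.
Attach mood subjunctive -uz (after vowel 'a') → tsibtsatsauz.
person = 1st person: zero marking, form stays tsibtsatsauz.
voice = passive: zero marking, form stays tsibtsatsauz.
Apply vowel deletion: tsibtsatsauz → tsibtsatsuz.

tsibtsatsuz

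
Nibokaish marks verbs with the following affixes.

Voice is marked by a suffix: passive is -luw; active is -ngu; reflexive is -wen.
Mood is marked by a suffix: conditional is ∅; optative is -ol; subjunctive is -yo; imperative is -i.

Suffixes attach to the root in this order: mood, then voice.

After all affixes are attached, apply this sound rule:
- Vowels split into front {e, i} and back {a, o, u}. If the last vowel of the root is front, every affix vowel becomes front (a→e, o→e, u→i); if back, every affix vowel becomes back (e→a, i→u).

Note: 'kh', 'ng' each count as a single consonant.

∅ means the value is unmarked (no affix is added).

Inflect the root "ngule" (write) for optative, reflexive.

Attach mood optative -ol → nguleol.
Attach voice reflexive -wen → nguleolwen.
Apply vowel harmony: nguleolwen → nguleelwen.

nguleelwen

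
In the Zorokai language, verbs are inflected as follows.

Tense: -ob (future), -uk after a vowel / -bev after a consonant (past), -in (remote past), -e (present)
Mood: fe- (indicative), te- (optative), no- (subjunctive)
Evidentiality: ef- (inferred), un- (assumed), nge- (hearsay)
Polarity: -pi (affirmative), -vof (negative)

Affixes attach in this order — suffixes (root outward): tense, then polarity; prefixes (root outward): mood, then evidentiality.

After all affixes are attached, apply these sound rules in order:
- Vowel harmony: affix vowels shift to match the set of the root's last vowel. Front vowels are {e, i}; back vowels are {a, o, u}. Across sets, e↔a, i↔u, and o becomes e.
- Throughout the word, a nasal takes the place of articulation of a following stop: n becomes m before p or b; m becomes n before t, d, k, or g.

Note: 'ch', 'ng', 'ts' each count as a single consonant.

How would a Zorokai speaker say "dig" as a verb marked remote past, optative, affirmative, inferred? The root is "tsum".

Attach mood optative te- → tetsum.
Attach tense remote past -in → tetsumin.
Attach polarity affirmative -pi → tetsuminpi.
Attach evidentiality inferred ef- → eftetsuminpi.
Apply vowel harmony: eftetsuminpi → aftatsumunpu.
Apply nasal assimilation: aftatsumunpu → aftatsumumpu.

aftatsumumpu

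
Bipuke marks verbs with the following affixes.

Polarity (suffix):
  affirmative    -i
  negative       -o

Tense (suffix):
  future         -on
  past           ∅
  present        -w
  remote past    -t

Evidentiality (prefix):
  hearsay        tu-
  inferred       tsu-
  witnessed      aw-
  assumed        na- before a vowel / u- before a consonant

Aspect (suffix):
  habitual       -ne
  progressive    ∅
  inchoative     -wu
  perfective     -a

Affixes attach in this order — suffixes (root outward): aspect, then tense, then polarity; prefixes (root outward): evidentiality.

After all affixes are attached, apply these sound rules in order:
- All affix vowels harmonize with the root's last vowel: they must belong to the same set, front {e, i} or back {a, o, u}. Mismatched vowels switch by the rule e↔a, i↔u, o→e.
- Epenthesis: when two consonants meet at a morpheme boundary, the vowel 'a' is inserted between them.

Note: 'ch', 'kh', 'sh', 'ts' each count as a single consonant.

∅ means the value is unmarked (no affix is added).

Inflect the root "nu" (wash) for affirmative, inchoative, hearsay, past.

tunuwuu

Attach aspect inchoative -wu → nuwu.
Attach evidentiality hearsay tu- → tunuwu.
tense = past: zero marking, form stays tunuwu.
Attach polarity affirmative -i → tunuwui.
Apply vowel harmony: tunuwui → tunuwuu.
Epenthesis: no change.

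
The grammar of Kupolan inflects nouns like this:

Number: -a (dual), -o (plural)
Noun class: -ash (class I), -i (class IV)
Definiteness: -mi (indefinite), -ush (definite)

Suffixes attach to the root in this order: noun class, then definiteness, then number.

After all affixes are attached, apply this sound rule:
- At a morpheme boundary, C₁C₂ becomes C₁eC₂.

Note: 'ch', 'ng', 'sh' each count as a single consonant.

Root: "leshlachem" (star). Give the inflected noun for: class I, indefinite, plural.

Attach noun class class I -ash → leshlachemash.
Attach definiteness indefinite -mi → leshlachemashmi.
Attach number plural -o → leshlachemashmio.
Apply epenthesis: leshlachemashmio → leshlachemashemio.

leshlachemashemio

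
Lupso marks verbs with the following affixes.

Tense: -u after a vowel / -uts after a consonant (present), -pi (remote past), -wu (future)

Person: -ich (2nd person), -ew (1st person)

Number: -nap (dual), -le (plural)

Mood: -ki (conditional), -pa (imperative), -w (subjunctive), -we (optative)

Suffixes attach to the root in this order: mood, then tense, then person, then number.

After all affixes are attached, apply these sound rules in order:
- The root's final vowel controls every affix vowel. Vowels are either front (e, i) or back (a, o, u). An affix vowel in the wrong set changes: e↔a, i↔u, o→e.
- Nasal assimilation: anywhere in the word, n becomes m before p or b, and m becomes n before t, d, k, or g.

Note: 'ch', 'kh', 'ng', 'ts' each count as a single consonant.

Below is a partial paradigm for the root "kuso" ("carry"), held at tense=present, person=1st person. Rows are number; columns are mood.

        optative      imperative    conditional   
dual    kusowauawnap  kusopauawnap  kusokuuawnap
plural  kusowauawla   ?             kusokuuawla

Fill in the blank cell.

kusopauawla

Attach mood imperative -pa → kusopa.
Attach tense present -u (after vowel 'a') → kusopau.
Attach person 1st person -ew → kusopauew.
Attach number plural -le → kusopauewle.
Apply vowel harmony: kusopauewle → kusopauawla.
Nasal assimilation: no change.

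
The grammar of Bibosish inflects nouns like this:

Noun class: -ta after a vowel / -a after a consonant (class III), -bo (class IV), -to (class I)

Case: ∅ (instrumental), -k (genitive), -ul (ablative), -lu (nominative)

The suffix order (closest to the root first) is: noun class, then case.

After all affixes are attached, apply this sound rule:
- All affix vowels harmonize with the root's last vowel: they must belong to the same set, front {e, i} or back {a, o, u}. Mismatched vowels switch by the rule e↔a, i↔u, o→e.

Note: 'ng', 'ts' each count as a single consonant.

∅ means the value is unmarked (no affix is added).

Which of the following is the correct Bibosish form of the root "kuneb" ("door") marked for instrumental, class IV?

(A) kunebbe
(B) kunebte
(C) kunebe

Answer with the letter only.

Attach noun class class IV -bo → kunebbo.
case = instrumental: zero marking, form stays kunebbo.
Apply vowel harmony: kunebbo → kunebbe.
So the correct form is kunebbe, option (A).
(C) kunebe is wrong: it uses class III instead of class IV for noun class.
(B) kunebte is wrong: it uses class I instead of class IV for noun class.

A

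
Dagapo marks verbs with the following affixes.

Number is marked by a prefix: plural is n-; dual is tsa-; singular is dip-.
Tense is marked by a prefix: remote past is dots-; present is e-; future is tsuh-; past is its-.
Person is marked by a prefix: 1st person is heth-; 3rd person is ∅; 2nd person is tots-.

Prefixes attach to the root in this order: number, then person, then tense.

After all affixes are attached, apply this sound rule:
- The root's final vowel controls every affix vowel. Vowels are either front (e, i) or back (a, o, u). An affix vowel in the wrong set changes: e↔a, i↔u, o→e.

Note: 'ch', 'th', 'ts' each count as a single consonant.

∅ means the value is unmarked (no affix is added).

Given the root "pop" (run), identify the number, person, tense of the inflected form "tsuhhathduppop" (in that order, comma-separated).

Segment: tsuh-heth-dip-pop.
number: dip- → singular.
person: heth- → 1st person.
tense: tsuh- → future.

singular, 1st person, future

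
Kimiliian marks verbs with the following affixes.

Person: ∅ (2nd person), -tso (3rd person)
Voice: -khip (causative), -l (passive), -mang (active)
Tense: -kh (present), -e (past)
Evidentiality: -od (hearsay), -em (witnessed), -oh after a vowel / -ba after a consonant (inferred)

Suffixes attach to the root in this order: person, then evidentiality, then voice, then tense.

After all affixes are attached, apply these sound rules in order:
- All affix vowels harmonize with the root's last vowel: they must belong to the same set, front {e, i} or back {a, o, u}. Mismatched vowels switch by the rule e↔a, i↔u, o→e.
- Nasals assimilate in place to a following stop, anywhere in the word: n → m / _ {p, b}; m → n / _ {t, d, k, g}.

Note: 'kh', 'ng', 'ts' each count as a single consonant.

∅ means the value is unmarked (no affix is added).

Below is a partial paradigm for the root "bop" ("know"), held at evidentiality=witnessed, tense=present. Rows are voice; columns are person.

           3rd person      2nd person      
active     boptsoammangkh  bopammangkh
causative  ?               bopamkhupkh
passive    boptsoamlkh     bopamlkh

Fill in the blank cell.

Attach person 3rd person -tso → boptso.
Attach evidentiality witnessed -em → boptsoem.
Attach voice causative -khip → boptsoemkhip.
Attach tense present -kh → boptsoemkhipkh.
Apply vowel harmony: boptsoemkhipkh → boptsoamkhupkh.
Nasal assimilation: no change.

boptsoamkhupkh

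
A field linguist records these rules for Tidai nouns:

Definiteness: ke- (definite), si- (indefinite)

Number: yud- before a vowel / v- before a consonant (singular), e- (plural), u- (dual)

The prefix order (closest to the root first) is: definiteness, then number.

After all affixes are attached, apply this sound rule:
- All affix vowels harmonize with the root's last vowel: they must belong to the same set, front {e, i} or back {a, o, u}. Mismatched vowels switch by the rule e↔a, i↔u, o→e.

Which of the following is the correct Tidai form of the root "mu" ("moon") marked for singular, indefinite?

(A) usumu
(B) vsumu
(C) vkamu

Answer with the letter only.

B

Attach definiteness indefinite si- → simu.
Attach number singular v- (before consonant 's') → vsimu.
Apply vowel harmony: vsimu → vsumu.
So the correct form is vsumu, option (B).
(A) usumu is wrong: it uses dual instead of singular for number.
(C) vkamu is wrong: it uses definite instead of indefinite for definiteness.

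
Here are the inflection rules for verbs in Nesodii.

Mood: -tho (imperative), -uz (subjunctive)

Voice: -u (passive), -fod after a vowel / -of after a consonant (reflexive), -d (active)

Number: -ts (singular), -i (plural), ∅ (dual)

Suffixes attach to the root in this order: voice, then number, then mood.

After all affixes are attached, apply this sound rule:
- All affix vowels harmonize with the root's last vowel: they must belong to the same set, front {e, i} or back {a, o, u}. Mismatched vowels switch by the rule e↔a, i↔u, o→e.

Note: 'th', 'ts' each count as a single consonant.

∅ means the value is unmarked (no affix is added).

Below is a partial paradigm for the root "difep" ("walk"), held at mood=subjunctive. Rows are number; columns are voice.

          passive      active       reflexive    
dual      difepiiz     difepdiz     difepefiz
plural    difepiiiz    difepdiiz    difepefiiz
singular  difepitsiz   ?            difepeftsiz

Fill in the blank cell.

difepdtsiz

Attach voice active -d → difepd.
Attach number singular -ts → difepdts.
Attach mood subjunctive -uz → difepdtsuz.
Apply vowel harmony: difepdtsuz → difepdtsiz.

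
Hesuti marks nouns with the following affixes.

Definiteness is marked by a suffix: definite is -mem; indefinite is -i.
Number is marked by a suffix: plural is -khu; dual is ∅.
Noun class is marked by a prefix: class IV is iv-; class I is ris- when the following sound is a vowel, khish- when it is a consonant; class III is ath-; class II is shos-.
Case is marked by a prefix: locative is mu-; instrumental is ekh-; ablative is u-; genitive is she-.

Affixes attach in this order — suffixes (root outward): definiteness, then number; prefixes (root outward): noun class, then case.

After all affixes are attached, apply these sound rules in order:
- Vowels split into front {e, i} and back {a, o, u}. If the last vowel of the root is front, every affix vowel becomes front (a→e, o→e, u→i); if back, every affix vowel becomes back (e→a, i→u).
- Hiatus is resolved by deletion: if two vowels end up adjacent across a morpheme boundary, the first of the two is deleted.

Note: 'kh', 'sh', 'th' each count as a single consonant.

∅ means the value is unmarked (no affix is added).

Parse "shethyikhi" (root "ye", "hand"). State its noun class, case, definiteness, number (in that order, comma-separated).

class III, genitive, indefinite, plural

Segment: she-ath-ye-i-khu.
noun class: ath- → class III.
case: she- → genitive.
definiteness: -i → indefinite.
number: -khu → plural.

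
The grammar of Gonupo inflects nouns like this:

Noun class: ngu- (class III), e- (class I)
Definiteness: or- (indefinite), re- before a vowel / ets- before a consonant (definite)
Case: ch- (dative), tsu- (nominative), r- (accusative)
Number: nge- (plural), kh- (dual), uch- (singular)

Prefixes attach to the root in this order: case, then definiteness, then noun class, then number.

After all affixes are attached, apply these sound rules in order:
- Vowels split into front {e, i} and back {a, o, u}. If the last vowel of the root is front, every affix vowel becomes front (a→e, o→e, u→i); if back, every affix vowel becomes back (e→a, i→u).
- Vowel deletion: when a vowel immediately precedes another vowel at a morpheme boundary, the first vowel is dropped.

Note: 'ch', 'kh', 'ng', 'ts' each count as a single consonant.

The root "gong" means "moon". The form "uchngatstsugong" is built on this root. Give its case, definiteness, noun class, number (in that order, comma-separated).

Segment: uch-ngu-ets-tsu-gong.
case: tsu- → nominative.
definiteness: re/ets- → definite.
noun class: ngu- → class III.
number: uch- → singular.

nominative, definite, class III, singular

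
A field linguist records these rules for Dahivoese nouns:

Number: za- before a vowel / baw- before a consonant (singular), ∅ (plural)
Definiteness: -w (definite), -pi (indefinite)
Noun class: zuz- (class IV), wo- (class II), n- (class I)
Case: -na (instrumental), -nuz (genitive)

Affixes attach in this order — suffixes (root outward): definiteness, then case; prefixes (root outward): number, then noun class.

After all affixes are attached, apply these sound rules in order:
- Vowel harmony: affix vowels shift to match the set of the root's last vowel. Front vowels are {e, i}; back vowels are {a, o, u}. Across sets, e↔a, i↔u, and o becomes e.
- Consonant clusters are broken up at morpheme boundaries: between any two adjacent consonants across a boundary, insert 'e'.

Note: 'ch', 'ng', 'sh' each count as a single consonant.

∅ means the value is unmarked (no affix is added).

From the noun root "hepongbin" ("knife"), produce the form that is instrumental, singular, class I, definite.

Attach number singular baw- (before consonant 'h') → bawhepongbin.
Attach noun class class I n- → nbawhepongbin.
Attach definiteness definite -w → nbawhepongbinw.
Attach case instrumental -na → nbawhepongbinwna.
Apply vowel harmony: nbawhepongbinwna → nbewhepongbinwne.
Apply epenthesis: nbewhepongbinwne → nebewehepongbinewene.

nebewehepongbinewene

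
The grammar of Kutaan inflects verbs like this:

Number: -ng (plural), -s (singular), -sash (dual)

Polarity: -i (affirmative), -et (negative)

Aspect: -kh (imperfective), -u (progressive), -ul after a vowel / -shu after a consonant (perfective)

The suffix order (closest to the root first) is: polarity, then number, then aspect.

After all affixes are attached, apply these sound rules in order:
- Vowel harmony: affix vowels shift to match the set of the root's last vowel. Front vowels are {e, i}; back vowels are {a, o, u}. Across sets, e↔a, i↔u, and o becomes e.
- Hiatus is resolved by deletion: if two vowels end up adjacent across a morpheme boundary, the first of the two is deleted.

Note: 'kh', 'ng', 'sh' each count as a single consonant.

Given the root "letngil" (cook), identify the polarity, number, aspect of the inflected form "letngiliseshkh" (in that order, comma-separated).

affirmative, dual, imperfective

Segment: letngil-i-sash-kh.
polarity: -i → affirmative.
number: -sash → dual.
aspect: -kh → imperfective.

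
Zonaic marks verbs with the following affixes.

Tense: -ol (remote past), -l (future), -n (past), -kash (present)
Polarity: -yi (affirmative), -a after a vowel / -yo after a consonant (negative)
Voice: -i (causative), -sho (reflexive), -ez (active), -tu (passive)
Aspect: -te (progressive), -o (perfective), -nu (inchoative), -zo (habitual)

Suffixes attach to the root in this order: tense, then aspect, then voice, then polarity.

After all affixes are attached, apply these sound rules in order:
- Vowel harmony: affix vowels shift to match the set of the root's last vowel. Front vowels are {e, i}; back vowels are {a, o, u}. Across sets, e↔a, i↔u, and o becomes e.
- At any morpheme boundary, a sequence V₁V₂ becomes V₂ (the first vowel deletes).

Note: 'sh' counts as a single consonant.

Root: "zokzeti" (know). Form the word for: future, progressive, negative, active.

Attach tense future -l → zokzetil.
Attach aspect progressive -te → zokzetilte.
Attach voice active -ez → zokzetilteez.
Attach polarity negative -yo (after consonant 'z') → zokzetilteezyo.
Apply vowel harmony: zokzetilteezyo → zokzetilteezye.
Apply vowel deletion: zokzetilteezye → zokzetiltezye.

zokzetiltezye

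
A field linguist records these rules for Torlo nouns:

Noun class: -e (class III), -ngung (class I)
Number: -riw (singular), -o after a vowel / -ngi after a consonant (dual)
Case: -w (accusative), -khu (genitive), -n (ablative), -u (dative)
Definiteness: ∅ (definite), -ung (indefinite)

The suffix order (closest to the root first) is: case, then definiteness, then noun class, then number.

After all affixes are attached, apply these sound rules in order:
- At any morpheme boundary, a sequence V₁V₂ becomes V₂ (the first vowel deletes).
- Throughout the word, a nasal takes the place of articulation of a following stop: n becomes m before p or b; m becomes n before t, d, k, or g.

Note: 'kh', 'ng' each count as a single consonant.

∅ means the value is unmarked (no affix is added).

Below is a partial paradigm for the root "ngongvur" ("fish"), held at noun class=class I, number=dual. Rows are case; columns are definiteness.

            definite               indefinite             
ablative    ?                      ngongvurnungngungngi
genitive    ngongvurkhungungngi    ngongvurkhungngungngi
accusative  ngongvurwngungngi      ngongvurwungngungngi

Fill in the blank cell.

ngongvurnngungngi

Attach case ablative -n → ngongvurn.
definiteness = definite: zero marking, form stays ngongvurn.
Attach noun class class I -ngung → ngongvurnngung.
Attach number dual -ngi (after consonant 'ng') → ngongvurnngungngi.
Vowel deletion: no change.
Nasal assimilation: no change.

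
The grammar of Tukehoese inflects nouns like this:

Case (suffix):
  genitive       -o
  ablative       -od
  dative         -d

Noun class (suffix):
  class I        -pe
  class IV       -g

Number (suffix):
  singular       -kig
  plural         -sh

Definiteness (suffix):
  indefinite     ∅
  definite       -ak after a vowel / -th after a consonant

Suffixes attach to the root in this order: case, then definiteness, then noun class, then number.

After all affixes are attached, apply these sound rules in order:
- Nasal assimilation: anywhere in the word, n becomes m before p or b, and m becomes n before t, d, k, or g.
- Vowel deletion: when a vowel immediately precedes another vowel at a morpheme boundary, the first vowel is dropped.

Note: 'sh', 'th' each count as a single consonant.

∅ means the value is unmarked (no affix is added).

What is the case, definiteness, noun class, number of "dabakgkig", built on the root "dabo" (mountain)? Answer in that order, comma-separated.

Segment: dabo-o-ak-g-kig.
case: -o → genitive.
definiteness: -ak/th → definite.
noun class: -g → class IV.
number: -kig → singular.

genitive, definite, class IV, singular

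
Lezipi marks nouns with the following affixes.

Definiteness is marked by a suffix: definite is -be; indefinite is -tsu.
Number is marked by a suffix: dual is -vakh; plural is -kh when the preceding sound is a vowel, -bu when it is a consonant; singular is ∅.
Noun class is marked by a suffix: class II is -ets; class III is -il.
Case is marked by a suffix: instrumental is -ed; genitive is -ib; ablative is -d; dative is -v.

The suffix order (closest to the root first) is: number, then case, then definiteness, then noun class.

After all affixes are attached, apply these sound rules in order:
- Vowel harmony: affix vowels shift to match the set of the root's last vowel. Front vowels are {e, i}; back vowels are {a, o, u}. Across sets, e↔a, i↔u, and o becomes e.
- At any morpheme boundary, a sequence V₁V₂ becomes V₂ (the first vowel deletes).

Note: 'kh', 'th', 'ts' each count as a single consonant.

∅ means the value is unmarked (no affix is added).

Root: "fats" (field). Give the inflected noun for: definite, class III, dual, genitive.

fatsvakhubbul

Attach number dual -vakh → fatsvakh.
Attach case genitive -ib → fatsvakhib.
Attach definiteness definite -be → fatsvakhibbe.
Attach noun class class III -il → fatsvakhibbeil.
Apply vowel harmony: fatsvakhibbeil → fatsvakhubbaul.
Apply vowel deletion: fatsvakhubbaul → fatsvakhubbul.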